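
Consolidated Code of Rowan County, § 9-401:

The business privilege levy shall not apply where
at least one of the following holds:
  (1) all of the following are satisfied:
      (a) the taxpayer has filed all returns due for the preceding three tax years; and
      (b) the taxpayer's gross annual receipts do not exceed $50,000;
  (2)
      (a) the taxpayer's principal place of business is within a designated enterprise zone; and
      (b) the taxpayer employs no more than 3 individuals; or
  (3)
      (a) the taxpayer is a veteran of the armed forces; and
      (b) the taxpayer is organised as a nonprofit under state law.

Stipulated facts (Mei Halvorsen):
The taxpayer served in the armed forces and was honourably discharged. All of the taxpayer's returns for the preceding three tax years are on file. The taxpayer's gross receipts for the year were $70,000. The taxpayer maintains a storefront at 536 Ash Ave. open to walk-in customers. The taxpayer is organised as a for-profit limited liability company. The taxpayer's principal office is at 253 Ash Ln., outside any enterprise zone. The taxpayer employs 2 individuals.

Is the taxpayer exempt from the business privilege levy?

(a) returns current — holds.
(b) receipts ≤ $50,000 — not met.
So (1) is not satisfied (T AND F).
(a) in enterprise zone — fails.
(b) ≤ 3 employees — holds.
(2) = F AND T = false.
(a) veteran — holds.
(b) nonprofit — not satisfied.
(3): T AND F → false.
Overall: F OR F OR F → false.

No — not exempt.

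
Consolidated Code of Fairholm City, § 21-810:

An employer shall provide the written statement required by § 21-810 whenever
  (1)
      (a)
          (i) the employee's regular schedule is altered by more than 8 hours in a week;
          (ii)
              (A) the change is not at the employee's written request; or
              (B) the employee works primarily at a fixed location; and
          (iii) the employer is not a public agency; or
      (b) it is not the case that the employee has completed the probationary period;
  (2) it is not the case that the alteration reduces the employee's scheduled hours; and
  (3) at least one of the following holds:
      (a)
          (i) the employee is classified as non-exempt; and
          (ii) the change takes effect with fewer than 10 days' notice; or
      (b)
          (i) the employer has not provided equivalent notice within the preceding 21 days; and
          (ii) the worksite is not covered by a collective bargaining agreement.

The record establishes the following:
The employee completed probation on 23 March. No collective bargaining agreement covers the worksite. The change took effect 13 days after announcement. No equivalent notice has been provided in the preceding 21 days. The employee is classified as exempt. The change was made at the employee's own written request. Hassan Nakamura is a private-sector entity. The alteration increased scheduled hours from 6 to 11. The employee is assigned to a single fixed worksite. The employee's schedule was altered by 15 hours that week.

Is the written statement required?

Yes — required.

(i) schedule shift > 8h — satisfied.
(A) not employee-requested — fails.
(B) fixed location — satisfied.
(ii) = F OR T = true.
(iii) not (public agency) — met.
(a) = T AND T AND T = true.
(b) not (past probation) — not satisfied.
So (1) is satisfied (T OR F).
(2) not (hours reduced) — met.
(i) non-exempt — not satisfied.
(ii) < 10 days' notice — not met.
(a): F AND F → false.
(i) no recent notice — holds.
(ii) no CBA — satisfied.
(b) = T AND T = true.
(3) = F OR T = true.
Overall = T AND T AND T = true.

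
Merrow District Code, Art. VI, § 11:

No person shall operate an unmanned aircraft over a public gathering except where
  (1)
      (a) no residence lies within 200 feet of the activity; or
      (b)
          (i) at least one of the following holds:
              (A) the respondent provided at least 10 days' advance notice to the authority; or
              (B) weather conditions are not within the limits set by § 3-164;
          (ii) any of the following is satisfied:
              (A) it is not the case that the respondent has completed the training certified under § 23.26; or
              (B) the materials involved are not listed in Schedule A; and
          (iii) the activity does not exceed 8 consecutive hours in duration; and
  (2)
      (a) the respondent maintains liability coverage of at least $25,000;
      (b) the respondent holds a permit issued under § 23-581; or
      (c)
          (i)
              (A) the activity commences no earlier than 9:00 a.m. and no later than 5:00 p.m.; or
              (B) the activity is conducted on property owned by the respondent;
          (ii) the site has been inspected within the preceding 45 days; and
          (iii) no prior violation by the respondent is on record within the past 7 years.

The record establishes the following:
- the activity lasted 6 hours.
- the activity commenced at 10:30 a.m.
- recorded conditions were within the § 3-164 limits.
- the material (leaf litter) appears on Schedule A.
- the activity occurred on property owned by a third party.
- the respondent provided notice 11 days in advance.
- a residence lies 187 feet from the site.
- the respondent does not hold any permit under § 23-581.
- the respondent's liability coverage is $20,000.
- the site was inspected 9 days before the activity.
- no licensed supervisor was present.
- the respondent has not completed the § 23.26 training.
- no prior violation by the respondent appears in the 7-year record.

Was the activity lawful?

(a) no residence in 200 ft — fails.
(A) ≥10 days' notice — met.
(B) not (weather ok) — fails.
So (i) is satisfied (T OR F).
(A) not (training certified) — holds.
(B) not (Schedule A material) — not met.
So (ii) is satisfied (T OR F).
(iii) ≤ 8 hrs duration — holds.
(b) = T AND T AND T = true.
(1): F OR T → true.
(a) coverage ≥ $25,000 — not met.
(b) holds permit — fails.
(A) start within hours — satisfied.
(B) own property — not satisfied.
(i): T OR F → true.
(ii) site inspected — satisfied.
(iii) no prior violation — satisfied.
So (c) is satisfied (T AND T AND T).
(2) = F OR F OR T = true.
Overall = T AND T = true.

Yes — lawful.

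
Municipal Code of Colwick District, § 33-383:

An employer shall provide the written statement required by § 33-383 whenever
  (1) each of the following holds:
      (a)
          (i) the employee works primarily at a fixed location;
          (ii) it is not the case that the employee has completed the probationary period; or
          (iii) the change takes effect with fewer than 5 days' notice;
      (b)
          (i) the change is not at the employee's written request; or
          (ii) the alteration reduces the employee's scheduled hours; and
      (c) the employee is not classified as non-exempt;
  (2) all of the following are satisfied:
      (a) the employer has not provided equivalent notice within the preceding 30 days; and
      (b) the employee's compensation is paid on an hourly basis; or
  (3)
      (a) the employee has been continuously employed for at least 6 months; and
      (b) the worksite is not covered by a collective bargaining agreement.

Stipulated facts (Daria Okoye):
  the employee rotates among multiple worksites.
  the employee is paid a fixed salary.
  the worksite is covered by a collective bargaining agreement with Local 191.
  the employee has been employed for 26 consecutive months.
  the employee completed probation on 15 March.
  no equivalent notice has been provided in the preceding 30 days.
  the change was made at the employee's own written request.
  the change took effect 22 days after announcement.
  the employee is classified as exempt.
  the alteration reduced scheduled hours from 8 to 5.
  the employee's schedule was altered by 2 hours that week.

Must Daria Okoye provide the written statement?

(i) fixed location — not satisfied.
(ii) not (past probation) — not satisfied.
(iii) < 5 days' notice — fails.
(a): F OR F OR F → false.
(i) not employee-requested — not satisfied.
(ii) hours reduced — holds.
(b) = F OR T = true.
(c) not (non-exempt) — met.
(1) = F AND T AND T = false.
(a) no recent notice — satisfied.
(b) hourly-paid — not satisfied.
(2): T AND F → false.
(a) tenure ≥ 6 mo. — satisfied.
(b) no CBA — fails.
So (3) is not satisfied (T AND F).
So Overall is not satisfied (F OR F OR F).

No — not required.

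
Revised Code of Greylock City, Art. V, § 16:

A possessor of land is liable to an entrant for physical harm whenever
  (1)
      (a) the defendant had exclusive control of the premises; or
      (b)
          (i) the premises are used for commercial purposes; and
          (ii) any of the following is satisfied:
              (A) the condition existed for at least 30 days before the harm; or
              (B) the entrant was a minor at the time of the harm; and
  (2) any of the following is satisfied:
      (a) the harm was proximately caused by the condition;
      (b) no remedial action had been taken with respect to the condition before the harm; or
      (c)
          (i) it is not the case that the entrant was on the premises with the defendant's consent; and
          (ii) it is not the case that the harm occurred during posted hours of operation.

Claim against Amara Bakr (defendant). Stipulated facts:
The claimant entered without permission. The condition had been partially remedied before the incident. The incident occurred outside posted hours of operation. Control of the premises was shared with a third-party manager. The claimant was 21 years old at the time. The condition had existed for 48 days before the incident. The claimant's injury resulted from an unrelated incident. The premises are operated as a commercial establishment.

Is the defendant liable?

Yes — liable.

(a) exclusive control — fails.
(i) commercial use — satisfied.
(A) condition ≥30 days old — satisfied.
(B) entrant a minor — fails.
(ii) = T OR F = true.
So (b) is satisfied (T AND T).
So (1) is satisfied (F OR T).
(a) proximate cause — fails.
(b) no remedial action — fails.
(i) not (consent to enter) — holds.
(ii) not (during posted hours) — satisfied.
So (c) is satisfied (T AND T).
(2): F OR F OR T → true.
Overall = T AND T = true.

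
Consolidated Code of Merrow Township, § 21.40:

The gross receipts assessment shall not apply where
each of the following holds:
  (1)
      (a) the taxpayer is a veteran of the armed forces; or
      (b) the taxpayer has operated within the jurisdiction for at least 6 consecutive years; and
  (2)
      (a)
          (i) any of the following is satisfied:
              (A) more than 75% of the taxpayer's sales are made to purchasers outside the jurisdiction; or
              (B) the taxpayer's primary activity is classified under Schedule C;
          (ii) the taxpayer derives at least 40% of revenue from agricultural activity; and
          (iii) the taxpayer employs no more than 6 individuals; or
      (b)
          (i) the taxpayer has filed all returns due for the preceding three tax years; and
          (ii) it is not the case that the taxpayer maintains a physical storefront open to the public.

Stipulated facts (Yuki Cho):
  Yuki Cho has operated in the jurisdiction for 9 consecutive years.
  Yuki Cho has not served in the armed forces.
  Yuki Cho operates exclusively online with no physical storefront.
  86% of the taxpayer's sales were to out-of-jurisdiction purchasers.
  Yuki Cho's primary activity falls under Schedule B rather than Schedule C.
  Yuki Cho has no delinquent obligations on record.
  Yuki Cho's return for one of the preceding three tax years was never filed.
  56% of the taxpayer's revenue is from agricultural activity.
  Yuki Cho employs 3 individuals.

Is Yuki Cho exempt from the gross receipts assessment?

(a) veteran — fails.
(b) ≥ 6 yrs in jurisdiction — met.
(1) = F OR T = true.
(A) >75% out-of-jur. sales — satisfied.
(B) Schedule C activity — not satisfied.
(i) = T OR F = true.
(ii) ≥40% agricultural — holds.
(iii) ≤ 6 employees — satisfied.
So (a) is satisfied (T AND T AND T).
(i) returns current — not satisfied.
(ii) not (has storefront) — met.
(b): F AND T → false.
(2): T OR F → true.
Overall: T AND T → true.

Yes — exempt.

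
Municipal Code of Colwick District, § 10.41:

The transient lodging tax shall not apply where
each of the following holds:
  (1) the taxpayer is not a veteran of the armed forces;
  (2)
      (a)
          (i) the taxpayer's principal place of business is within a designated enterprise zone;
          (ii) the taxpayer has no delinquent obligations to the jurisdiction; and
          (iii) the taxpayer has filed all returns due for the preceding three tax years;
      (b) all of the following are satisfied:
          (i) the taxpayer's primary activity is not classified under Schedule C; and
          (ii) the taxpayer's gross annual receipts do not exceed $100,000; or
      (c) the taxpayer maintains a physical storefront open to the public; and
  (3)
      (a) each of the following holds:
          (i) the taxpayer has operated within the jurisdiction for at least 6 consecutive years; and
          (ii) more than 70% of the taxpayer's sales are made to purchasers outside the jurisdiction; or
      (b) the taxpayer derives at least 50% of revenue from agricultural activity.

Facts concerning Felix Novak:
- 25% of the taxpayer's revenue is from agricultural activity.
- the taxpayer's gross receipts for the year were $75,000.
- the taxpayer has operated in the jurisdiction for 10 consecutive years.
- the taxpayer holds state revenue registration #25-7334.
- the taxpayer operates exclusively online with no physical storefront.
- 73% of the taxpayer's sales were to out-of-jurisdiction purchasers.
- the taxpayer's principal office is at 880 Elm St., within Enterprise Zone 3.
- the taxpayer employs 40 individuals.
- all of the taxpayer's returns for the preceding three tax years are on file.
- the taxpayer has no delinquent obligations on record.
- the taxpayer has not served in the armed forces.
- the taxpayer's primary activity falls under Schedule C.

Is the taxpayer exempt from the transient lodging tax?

Yes — exempt.

(1) not (veteran) — met.
(i) in enterprise zone — met.
(ii) no delinquency — satisfied.
(iii) returns current — satisfied.
(a): T AND T AND T → true.
(i) not (Schedule C activity) — not satisfied.
(ii) receipts ≤ $100,000 — satisfied.
(b): F AND T → false.
(c) has storefront — not satisfied.
So (2) is satisfied (T OR F OR F).
(i) ≥ 6 yrs in jurisdiction — satisfied.
(ii) >70% out-of-jur. sales — met.
So (a) is satisfied (T AND T).
(b) ≥50% agricultural — not met.
(3): T OR F → true.
Overall = T AND T AND T = true.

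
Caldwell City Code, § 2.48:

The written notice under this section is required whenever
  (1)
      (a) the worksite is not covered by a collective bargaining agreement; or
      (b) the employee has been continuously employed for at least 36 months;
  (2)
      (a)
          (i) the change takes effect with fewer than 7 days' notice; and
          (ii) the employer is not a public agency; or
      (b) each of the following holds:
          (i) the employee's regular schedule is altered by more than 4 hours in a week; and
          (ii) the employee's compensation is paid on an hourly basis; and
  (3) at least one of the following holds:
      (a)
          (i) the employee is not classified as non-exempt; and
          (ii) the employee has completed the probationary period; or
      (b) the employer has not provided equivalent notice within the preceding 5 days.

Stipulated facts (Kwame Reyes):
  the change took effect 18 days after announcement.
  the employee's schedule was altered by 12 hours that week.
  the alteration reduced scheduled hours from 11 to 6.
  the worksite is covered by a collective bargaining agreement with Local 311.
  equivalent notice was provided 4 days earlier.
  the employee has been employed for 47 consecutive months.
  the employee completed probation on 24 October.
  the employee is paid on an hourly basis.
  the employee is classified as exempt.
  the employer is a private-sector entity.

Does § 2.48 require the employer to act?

Yes — required.

(a) no CBA — not met.
(b) tenure ≥ 36 mo. — met.
(1) = F OR T = true.
(i) < 7 days' notice — not satisfied.
(ii) not (public agency) — satisfied.
So (a) is not satisfied (F AND T).
(i) schedule shift > 4h — holds.
(ii) hourly-paid — holds.
So (b) is satisfied (T AND T).
(2) = F OR T = true.
(i) not (non-exempt) — satisfied.
(ii) past probation — met.
(a) = T AND T = true.
(b) no recent notice — not met.
So (3) is satisfied (T OR F).
Overall = T AND T AND T = true.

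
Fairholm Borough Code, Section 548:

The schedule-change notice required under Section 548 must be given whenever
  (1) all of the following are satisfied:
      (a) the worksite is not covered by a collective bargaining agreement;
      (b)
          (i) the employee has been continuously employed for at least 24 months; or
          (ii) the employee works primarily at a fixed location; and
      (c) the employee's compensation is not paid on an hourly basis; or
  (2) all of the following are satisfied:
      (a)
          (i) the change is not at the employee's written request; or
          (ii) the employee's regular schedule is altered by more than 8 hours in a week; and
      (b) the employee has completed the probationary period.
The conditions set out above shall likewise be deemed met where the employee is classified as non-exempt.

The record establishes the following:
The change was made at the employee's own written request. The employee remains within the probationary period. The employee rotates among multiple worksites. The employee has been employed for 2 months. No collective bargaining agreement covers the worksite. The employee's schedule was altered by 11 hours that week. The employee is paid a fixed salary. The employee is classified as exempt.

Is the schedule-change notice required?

(a) no CBA — holds.
(i) tenure ≥ 24 mo. — fails.
(ii) fixed location — fails.
So (b) is not satisfied (F OR F).
(c) not (hourly-paid) — met.
(1): T AND F AND T → false.
(i) not employee-requested — not satisfied.
(ii) schedule shift > 8h — met.
So (a) is satisfied (F OR T).
(b) past probation — fails.
(2): T AND F → false.
Overall = F OR F = false.
Exception (non-exempt) — not satisfied.
Result: main false OR exception false → false.

No — not required.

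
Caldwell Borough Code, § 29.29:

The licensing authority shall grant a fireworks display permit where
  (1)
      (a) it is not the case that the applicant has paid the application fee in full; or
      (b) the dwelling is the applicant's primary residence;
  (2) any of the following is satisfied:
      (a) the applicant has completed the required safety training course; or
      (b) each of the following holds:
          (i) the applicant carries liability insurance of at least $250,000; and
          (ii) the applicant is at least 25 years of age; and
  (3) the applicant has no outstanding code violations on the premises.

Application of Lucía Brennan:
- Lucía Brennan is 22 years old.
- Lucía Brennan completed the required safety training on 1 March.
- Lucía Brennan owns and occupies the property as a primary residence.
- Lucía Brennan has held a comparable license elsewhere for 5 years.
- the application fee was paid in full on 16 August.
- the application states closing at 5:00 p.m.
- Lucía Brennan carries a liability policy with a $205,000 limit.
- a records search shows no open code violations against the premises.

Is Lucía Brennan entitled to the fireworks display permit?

(a) not (fee paid) — fails.
(b) primary residence — met.
(1) = F OR T = true.
(a) safety training — holds.
(i) insurance ≥ $250,000 — fails.
(ii) age ≥ 25 — not met.
(b) = F AND F = false.
So (2) is satisfied (T OR F).
(3) no code violations — satisfied.
Overall = T AND T AND T = true.

Yes — granted.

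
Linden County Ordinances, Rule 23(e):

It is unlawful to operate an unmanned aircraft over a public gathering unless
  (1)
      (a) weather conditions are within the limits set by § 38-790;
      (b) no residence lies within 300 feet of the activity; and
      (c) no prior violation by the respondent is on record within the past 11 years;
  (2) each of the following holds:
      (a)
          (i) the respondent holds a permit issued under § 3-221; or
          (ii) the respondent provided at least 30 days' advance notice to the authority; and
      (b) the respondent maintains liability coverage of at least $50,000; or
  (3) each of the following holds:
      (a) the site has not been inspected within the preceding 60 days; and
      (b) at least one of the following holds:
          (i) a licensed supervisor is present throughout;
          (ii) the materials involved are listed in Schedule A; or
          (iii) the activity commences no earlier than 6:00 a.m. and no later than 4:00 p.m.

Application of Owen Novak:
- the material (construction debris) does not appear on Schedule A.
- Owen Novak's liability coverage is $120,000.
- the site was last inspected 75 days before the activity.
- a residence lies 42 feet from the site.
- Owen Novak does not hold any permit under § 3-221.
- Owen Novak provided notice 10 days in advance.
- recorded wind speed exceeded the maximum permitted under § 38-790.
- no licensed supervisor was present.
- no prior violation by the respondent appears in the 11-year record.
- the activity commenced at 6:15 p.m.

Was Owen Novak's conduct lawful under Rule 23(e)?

(a) weather ok — not met.
(b) no residence in 300 ft — not satisfied.
(c) no prior violation — holds.
(1) = F AND F AND T = false.
(i) holds permit — fails.
(ii) ≥30 days' notice — not satisfied.
(a) = F OR F = false.
(b) coverage ≥ $50,000 — holds.
(2) = F AND T = false.
(a) not (site inspected) — holds.
(i) supervisor present — not met.
(ii) Schedule A material — fails.
(iii) start within hours — not satisfied.
So (b) is not satisfied (F OR F OR F).
(3) = T AND F = false.
Overall: F OR F OR F → false.

No — unlawful.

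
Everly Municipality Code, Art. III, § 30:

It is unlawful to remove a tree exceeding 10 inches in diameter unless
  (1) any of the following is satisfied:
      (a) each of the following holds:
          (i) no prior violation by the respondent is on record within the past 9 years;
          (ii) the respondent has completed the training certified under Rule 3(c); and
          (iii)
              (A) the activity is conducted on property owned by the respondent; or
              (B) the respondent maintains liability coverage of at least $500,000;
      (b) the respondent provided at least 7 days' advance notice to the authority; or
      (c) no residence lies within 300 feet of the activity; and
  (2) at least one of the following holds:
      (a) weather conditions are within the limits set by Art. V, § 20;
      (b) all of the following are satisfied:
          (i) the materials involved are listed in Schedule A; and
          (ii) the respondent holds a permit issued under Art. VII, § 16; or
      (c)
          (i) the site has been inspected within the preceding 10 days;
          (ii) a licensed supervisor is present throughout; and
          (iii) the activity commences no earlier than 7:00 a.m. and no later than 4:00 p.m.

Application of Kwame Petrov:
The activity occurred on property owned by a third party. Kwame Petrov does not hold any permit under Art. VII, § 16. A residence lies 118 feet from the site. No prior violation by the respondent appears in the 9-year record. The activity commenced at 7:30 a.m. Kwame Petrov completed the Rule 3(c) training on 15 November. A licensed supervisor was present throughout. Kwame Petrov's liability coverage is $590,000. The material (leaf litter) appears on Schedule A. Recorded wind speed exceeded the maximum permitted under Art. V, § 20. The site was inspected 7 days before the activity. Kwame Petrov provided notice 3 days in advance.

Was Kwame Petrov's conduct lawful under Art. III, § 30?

(i) no prior violation — satisfied.
(ii) training certified — holds.
(A) own property — fails.
(B) coverage ≥ $500,000 — satisfied.
(iii) = F OR T = true.
So (a) is satisfied (T AND T AND T).
(b) ≥7 days' notice — fails.
(c) no residence in 300 ft — not satisfied.
(1) = T OR F OR F = true.
(a) weather ok — not satisfied.
(i) Schedule A material — holds.
(ii) holds permit — fails.
So (b) is not satisfied (T AND F).
(i) site inspected — met.
(ii) supervisor present — holds.
(iii) start within hours — satisfied.
So (c) is satisfied (T AND T AND T).
So (2) is satisfied (F OR F OR T).
So Overall is satisfied (T AND T).

Yes — lawful.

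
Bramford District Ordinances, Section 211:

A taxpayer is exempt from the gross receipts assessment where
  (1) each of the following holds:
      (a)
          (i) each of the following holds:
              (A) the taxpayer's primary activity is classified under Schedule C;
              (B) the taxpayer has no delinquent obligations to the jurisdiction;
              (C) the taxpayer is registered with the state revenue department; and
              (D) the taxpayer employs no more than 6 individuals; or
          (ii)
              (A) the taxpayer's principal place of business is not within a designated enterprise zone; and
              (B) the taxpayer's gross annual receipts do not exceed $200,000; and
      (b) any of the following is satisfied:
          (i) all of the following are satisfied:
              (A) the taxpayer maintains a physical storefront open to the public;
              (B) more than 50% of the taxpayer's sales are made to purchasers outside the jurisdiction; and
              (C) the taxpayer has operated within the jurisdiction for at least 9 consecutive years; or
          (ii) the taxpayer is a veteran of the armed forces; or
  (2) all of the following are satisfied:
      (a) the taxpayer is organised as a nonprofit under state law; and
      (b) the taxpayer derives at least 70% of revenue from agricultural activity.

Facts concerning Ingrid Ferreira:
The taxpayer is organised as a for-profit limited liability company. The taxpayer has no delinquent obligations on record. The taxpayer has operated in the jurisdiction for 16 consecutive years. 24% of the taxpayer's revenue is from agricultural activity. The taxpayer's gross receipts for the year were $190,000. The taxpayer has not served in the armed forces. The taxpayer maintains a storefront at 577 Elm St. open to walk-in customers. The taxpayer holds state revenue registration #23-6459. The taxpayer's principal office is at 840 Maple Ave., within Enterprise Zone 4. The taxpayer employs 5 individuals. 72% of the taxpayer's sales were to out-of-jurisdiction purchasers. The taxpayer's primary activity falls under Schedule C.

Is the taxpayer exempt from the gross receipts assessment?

(A) Schedule C activity — met.
(B) no delinquency — holds.
(C) state-registered — satisfied.
(D) ≤ 6 employees — holds.
So (i) is satisfied (T AND T AND T AND T).
(A) not (in enterprise zone) — not met.
(B) receipts ≤ $200,000 — met.
(ii): F AND T → false.
So (a) is satisfied (T OR F).
(A) has storefront — satisfied.
(B) >50% out-of-jur. sales — holds.
(C) ≥ 9 yrs in jurisdiction — met.
(i) = T AND T AND T = true.
(ii) veteran — fails.
(b) = T OR F = true.
(1): T AND T → true.
(a) nonprofit — not met.
(b) ≥70% agricultural — not met.
So (2) is not satisfied (F AND F).
So Overall is satisfied (T OR F).

Yes — exempt.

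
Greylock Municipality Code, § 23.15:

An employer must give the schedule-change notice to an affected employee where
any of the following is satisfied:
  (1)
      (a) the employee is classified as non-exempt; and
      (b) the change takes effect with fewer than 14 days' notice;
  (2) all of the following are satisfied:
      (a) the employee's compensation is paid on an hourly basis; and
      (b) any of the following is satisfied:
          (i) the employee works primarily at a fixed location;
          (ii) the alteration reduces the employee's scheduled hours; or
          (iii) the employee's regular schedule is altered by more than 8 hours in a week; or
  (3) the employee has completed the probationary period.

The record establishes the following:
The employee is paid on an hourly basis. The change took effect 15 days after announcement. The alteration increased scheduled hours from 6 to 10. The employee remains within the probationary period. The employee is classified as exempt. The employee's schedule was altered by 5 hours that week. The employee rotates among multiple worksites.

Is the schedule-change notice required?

(a) non-exempt — not met.
(b) < 14 days' notice — not met.
So (1) is not satisfied (F AND F).
(a) hourly-paid — holds.
(i) fixed location — fails.
(ii) hours reduced — not satisfied.
(iii) schedule shift > 8h — fails.
So (b) is not satisfied (F OR F OR F).
So (2) is not satisfied (T AND F).
(3) past probation — not met.
So Overall is not satisfied (F OR F OR F).

No — not required.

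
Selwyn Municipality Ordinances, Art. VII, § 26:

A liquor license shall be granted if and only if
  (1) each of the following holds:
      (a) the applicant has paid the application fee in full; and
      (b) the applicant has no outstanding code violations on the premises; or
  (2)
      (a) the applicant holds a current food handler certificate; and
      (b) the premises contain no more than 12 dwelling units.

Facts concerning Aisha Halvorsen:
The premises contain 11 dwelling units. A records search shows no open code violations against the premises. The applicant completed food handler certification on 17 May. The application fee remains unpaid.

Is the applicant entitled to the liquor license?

Yes — granted.

(a) fee paid — not satisfied.
(b) no code violations — holds.
(1): F AND T → false.
(a) food handler cert. — holds.
(b) ≤ 12 units — holds.
(2) = T AND T = true.
Overall = F OR T = true.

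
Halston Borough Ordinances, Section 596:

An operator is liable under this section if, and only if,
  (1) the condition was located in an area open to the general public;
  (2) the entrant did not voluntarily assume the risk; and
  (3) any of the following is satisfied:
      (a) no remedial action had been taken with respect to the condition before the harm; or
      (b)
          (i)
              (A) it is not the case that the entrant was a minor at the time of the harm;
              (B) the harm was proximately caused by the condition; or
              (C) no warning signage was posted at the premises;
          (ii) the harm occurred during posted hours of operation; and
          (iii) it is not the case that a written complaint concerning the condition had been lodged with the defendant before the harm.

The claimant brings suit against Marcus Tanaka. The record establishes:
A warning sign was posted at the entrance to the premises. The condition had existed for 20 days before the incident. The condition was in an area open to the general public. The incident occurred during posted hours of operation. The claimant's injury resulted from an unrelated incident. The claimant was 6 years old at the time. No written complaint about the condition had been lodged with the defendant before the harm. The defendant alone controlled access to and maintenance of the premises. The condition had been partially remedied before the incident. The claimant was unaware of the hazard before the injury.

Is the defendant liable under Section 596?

No — not liable.

(1) public area — holds.
(2) no assumed risk — satisfied.
(a) no remedial action — fails.
(A) not (entrant a minor) — not met.
(B) proximate cause — not met.
(C) no signage posted — not met.
(i) = F OR F OR F = false.
(ii) during posted hours — satisfied.
(iii) not (complaint lodged) — satisfied.
So (b) is not satisfied (F AND T AND T).
(3): F OR F → false.
So Overall is not satisfied (T AND T AND F).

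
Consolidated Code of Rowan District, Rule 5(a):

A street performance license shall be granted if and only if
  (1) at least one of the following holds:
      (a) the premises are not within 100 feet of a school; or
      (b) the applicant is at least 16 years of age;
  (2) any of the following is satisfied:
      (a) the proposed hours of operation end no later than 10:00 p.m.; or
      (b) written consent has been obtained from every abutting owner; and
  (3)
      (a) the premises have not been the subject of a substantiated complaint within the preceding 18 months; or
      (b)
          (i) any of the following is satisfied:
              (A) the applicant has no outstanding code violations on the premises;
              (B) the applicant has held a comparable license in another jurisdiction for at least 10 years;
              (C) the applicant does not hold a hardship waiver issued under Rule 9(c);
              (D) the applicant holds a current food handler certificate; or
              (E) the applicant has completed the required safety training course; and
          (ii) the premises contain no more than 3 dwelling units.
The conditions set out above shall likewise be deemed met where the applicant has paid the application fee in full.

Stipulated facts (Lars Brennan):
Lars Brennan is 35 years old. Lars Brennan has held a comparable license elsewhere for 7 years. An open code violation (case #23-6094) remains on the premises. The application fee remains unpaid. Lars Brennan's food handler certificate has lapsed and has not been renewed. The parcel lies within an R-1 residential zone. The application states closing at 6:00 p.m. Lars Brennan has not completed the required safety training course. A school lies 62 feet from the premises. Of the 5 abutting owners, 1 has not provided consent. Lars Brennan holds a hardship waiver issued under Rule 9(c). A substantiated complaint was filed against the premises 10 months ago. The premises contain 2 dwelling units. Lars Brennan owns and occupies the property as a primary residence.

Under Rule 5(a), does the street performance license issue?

No — denied.

(a) ≥100 ft from school — not met.
(b) age ≥ 16 — holds.
So (1) is satisfied (F OR T).
(a) closes by 10 p.m. — holds.
(b) all abutters consent — not satisfied.
(2) = T OR F = true.
(a) no complaint in 18 mo. — not satisfied.
(A) no code violations — not met.
(B) prior license ≥ 10 yr — not satisfied.
(C) not (hardship waiver) — not met.
(D) food handler cert. — not satisfied.
(E) safety training — fails.
So (i) is not satisfied (F OR F OR F OR F OR F).
(ii) ≤ 3 units — satisfied.
(b): F AND T → false.
So (3) is not satisfied (F OR F).
Overall: T AND T AND F → false.
Exception (fee paid) — not satisfied.
Result: main false OR exception false → false.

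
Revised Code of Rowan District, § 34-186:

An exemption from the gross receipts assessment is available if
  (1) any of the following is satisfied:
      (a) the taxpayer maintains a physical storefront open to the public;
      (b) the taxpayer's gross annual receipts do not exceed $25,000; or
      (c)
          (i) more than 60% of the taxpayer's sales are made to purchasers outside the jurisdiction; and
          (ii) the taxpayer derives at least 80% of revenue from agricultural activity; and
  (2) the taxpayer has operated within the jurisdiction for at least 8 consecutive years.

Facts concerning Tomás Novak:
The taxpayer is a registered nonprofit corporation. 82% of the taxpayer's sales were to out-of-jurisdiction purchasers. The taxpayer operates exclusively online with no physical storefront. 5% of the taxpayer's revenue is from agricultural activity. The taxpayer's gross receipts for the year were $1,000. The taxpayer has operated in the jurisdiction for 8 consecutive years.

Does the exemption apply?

Yes — exempt.

(a) has storefront — not met.
(b) receipts ≤ $25,000 — holds.
(i) >60% out-of-jur. sales — met.
(ii) ≥80% agricultural — fails.
So (c) is not satisfied (T AND F).
So (1) is satisfied (F OR T OR F).
(2) ≥ 8 yrs in jurisdiction — satisfied.
Overall: T AND T → true.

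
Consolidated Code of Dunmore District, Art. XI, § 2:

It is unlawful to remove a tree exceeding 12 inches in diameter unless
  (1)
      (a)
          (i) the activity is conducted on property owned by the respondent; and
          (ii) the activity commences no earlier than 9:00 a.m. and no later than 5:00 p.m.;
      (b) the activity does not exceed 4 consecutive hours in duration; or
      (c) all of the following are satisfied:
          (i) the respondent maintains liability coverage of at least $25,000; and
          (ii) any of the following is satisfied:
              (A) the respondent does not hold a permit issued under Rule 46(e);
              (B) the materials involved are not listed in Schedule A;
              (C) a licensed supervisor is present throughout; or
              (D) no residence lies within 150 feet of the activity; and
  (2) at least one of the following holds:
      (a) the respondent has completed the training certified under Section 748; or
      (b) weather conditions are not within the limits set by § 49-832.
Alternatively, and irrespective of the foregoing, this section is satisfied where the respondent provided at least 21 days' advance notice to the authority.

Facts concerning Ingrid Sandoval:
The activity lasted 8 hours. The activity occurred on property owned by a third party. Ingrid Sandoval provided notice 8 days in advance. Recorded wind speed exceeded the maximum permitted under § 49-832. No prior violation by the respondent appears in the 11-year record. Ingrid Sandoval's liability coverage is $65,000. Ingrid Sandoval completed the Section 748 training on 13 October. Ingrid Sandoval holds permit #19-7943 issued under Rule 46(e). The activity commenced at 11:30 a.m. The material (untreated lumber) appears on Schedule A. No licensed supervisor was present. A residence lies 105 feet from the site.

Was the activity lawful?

(i) own property — not met.
(ii) start within hours — holds.
(a): F AND T → false.
(b) ≤ 4 hrs duration — not met.
(i) coverage ≥ $25,000 — holds.
(A) not (holds permit) — not met.
(B) not (Schedule A material) — not met.
(C) supervisor present — not satisfied.
(D) no residence in 150 ft — not met.
So (ii) is not satisfied (F OR F OR F OR F).
(c): T AND F → false.
(1): F OR F OR F → false.
(a) training certified — satisfied.
(b) not (weather ok) — satisfied.
(2) = T OR T = true.
Overall: F AND T → false.
Exception (≥21 days' notice) — not satisfied.
Result: main false OR exception false → false.

No — unlawful.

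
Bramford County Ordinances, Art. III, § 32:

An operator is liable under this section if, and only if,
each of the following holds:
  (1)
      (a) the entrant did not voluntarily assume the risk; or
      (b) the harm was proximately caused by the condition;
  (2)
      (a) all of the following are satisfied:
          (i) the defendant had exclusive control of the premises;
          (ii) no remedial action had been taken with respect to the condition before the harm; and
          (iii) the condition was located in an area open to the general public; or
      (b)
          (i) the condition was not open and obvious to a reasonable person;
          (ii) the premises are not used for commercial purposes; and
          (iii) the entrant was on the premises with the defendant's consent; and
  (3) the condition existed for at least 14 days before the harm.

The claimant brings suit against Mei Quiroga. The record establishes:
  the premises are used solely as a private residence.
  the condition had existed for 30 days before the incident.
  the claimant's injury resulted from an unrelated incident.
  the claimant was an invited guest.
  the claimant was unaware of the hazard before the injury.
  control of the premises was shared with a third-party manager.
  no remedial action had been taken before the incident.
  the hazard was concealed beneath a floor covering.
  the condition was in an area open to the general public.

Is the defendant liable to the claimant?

(a) no assumed risk — met.
(b) proximate cause — not satisfied.
(1) = T OR F = true.
(i) exclusive control — not met.
(ii) no remedial action — met.
(iii) public area — holds.
(a): F AND T AND T → false.
(i) not open/obvious — holds.
(ii) not (commercial use) — met.
(iii) consent to enter — holds.
(b) = T AND T AND T = true.
(2): F OR T → true.
(3) condition ≥14 days old — met.
Overall: T AND T AND T → true.

Yes — liable.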